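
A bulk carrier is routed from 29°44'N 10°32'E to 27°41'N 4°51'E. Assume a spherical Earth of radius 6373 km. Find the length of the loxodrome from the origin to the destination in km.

Δψ = ln[tan(π/4+φ₂/2)/tan(π/4+φ₁/2)] = -0.0408;  Δφ = -0.0358 rad,  Δλ = -0.0992 rad
q = Δφ/Δψ = 0.8770
d = R·√(Δφ² + q²Δλ²) = 6373·0.09406 = 599 km

599 km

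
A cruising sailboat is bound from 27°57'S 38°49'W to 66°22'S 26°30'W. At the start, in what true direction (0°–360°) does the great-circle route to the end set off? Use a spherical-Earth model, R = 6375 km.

θ = atan2( sin Δλ·cos φ₂ ,  cos φ₁ sin φ₂ − sin φ₁ cos φ₂ cos Δλ )
  = atan2(+0.0855, -0.6257) = 172.22°

172.2°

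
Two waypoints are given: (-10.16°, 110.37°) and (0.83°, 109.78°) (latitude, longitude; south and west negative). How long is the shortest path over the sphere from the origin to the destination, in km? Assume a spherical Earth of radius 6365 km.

1223 km

Haversine: a = sin²(Δφ/2)+cos φ₁ cos φ₂ sin²(Δλ/2) = 0.00920;  σ = 2·atan2(√a,√(1−a))
σ = 11.006° → d = Rσ = 6365·0.19209 = 1223 km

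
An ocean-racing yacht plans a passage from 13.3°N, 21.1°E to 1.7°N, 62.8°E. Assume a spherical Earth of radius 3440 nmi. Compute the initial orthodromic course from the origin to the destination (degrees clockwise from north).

102.1°

N = sin Δλ·cos φ₂ = +0.6649;  D = cos φ₁ sin φ₂ − sin φ₁ cos φ₂ cos Δλ = -0.1428
initial course = atan2(N, D) = 102.12°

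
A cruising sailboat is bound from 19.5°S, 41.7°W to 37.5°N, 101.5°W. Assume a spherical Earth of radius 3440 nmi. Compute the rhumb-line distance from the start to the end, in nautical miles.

Rhumb course C = atan2(Δλ, Δψ) with Δψ = ln[tan(π/4+φ₂/2)/tan(π/4+φ₁/2)] = +1.0541, Δλ = -1.0437 → C = 315.28°
d = R·|Δφ| / |cos C| = 3440·0.99484 / 0.71059 = 4816 nmi

4816 nmi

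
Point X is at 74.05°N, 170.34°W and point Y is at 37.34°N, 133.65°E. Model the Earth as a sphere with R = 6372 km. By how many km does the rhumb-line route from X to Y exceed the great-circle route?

144 km

Great circle: cos σ = sin φ₁ sin φ₂ + cos φ₁ cos φ₂ cos Δλ,  σ = 0.7879 rad → d_gc = 5020.5 km
Rhumb line: Δψ = -1.2620, q = Δφ/Δψ = 0.5077, d_rh = R√(Δφ²+q²Δλ²) = 5164.2 km
Excess = 5164.2 − 5020.5 = 143.7 ≈ 144 km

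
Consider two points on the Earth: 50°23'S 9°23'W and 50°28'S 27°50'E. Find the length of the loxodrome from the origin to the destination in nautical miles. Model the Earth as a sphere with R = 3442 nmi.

1424 nmi

Δψ = ln[tan(π/4+φ₂/2)/tan(π/4+φ₁/2)] = -0.0023;  Δφ = -0.0015 rad,  Δλ = +0.6496 rad
q = Δφ/Δψ = 0.6371
d = R·√(Δφ² + q²Δλ²) = 3442·0.41382 = 1424 nmi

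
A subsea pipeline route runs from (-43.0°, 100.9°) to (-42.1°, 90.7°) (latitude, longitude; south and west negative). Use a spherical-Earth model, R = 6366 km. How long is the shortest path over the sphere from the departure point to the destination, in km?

840 km

Haversine: a = sin²(Δφ/2)+cos φ₁ cos φ₂ sin²(Δλ/2) = 0.00435;  σ = 2·atan2(√a,√(1−a))
σ = 7.563° → d = Rσ = 6366·0.13200 = 840 km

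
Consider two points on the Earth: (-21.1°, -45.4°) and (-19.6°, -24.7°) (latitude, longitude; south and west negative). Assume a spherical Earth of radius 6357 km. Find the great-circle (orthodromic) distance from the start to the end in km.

2158 km

cos σ = sin φ₁ sin φ₂ + cos φ₁ cos φ₂ cos Δλ
      = sin(-21.10°)sin(-19.60°) + cos(-21.10°)cos(-19.60°)cos(20.70°) = 0.9429
σ = 19.452° → d = Rσ = 6357·0.33951 = 2158 km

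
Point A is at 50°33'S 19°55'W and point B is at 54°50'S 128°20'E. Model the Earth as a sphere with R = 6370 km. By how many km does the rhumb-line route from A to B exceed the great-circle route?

2060 km

Great circle: cos σ = sin φ₁ sin φ₂ + cos φ₁ cos φ₂ cos Δλ,  σ = 1.2450 rad → d_gc = 7930.8 km
Rhumb line: Δψ = -0.1235, q = Δφ/Δψ = 0.6055, d_rh = R√(Δφ²+q²Δλ²) = 9990.9 km
Excess = 9990.9 − 7930.8 = 2060.1 ≈ 2060 km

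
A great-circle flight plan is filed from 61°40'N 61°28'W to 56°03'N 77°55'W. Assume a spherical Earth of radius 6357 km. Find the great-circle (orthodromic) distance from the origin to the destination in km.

cos σ = sin φ₁ sin φ₂ + cos φ₁ cos φ₂ cos Δλ
      = sin(61.67°)sin(56.05°) + cos(61.67°)cos(56.05°)cos(-16.45°) = 0.9843
σ = 10.150° → d = Rσ = 6357·0.17715 = 1126 km

1126 km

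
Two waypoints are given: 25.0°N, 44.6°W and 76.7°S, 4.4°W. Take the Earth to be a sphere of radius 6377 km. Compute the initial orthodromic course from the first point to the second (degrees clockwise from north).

θ = atan2( sin Δλ·cos φ₂ ,  cos φ₁ sin φ₂ − sin φ₁ cos φ₂ cos Δλ )
  = atan2(+0.1485, -0.9563) = 171.17°

171.2°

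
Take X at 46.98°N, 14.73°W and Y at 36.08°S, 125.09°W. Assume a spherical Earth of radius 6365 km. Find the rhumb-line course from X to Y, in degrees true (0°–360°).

Meridional parts: M(φ₁)=+0.9311, M(φ₂)=-0.6760 → ΔM = -1.6071;  Δλ = -1.9261 rad
tan C = Δλ / ΔM = +1.1985 → C = 230.16°

230.2°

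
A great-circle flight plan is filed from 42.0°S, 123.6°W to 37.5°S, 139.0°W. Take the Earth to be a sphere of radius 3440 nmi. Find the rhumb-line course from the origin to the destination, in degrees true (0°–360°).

Δψ = ln[tan(π/4+φ₂/2)/tan(π/4+φ₁/2)] = +0.1022
Δλ = -0.2688 rad (taken the short way round)
course = atan2(Δλ, Δψ) = 290.82°

290.8°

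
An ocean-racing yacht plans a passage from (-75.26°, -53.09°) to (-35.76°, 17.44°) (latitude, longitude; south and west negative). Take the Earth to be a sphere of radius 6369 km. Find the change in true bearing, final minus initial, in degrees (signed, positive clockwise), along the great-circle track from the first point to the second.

-63.5°

Initial bearing θ₁ = atan2(sin Δλ cos φ₂, cos φ₁ sin φ₂ − sin φ₁ cos φ₂ cos Δλ) = 81.61°
Final bearing θ₂ = (initial bearing from the destination back to the start) + 180° = 18.07°
Δθ = θ₂ − θ₁ = -63.5°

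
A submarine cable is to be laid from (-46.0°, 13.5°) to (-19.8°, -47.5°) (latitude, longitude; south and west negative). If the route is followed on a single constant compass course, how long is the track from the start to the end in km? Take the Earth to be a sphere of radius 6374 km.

6318 km

Rhumb course C = atan2(Δλ, Δψ) with Δψ = ln[tan(π/4+φ₂/2)/tan(π/4+φ₁/2)] = +0.5536, Δλ = -1.0647 → C = 297.47°
d = R·|Δφ| / |cos C| = 6374·0.45728 / 0.46135 = 6318 km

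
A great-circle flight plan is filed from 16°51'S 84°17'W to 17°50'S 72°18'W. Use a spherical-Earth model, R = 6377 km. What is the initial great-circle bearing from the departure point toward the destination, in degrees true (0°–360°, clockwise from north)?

N = sin Δλ·cos φ₂ = +0.1977;  D = cos φ₁ sin φ₂ − sin φ₁ cos φ₂ cos Δλ = -0.0232
initial course = atan2(N, D) = 96.69°

96.7°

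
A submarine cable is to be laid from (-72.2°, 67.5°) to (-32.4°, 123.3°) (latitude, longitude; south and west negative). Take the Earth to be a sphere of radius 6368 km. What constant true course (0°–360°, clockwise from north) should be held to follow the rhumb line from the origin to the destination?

37.8°

Δψ = ln[tan(π/4+φ₂/2)/tan(π/4+φ₁/2)] = +1.2558
Δλ = +0.9739 rad (taken the short way round)
course = atan2(Δλ, Δψ) = 37.79°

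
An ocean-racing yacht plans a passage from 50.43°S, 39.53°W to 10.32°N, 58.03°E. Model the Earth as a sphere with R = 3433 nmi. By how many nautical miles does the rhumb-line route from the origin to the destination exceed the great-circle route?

Great circle: cos σ = sin φ₁ sin φ₂ + cos φ₁ cos φ₂ cos Δλ,  σ = 1.7932 rad → d_gc = 6156.0 nmi
Rhumb line: Δψ = +1.2035, q = Δφ/Δψ = 0.8810, d_rh = R√(Δφ²+q²Δλ²) = 6306.4 nmi
Excess = 6306.4 − 6156.0 = 150.4 ≈ 150 nmi

150 nmi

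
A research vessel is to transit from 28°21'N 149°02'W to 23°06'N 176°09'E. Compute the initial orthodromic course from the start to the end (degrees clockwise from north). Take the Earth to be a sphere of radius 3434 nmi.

268.5°

N = sin Δλ·cos φ₂ = -0.5252;  D = cos φ₁ sin φ₂ − sin φ₁ cos φ₂ cos Δλ = -0.0133
initial course = atan2(N, D) = 268.55°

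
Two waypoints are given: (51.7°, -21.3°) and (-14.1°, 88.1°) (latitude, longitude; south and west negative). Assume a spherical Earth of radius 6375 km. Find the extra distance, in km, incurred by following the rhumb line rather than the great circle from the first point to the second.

392 km

Great circle: cos σ = sin φ₁ sin φ₂ + cos φ₁ cos φ₂ cos Δλ,  σ = 1.9723 rad → d_gc = 12573.7 km
Rhumb line: Δψ = -1.3063, q = Δφ/Δψ = 0.8791, d_rh = R√(Δφ²+q²Δλ²) = 12966.0 km
Excess = 12966.0 − 12573.7 = 392.3 ≈ 392 km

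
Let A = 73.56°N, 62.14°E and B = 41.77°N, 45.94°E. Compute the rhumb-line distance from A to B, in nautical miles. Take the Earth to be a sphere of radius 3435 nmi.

1965 nmi

Δψ = ln[tan(π/4+φ₂/2)/tan(π/4+φ₁/2)] = -1.1310;  Δφ = -0.5548 rad,  Δλ = -0.2827 rad
q = Δφ/Δψ = 0.4906
d = R·√(Δφ² + q²Δλ²) = 3435·0.57192 = 1965 nmi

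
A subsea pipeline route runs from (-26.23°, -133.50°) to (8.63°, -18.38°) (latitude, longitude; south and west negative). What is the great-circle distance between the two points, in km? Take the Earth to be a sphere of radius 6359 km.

12906 km

Haversine: a = sin²(Δφ/2)+cos φ₁ cos φ₂ sin²(Δλ/2) = 0.72141;  σ = 2·atan2(√a,√(1−a))
σ = 116.283° → d = Rσ = 6359·2.02953 = 12906 km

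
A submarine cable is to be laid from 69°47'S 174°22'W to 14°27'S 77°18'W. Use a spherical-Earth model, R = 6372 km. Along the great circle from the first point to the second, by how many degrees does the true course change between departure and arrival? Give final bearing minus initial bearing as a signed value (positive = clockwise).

Initial bearing θ₁ = atan2(sin Δλ cos φ₂, cos φ₁ sin φ₂ − sin φ₁ cos φ₂ cos Δλ) = 101.64°
Final bearing θ₂ = (initial bearing from the destination back to the start) + 180° = 20.46°
Δθ = θ₂ − θ₁ = -81.2°

-81.2°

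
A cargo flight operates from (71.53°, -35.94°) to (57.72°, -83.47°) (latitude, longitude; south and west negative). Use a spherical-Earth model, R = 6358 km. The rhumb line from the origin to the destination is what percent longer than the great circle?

2.4%

Great circle: σ = 0.4125 rad → d_gc = Rσ = 2622.4 km
Rhumb: Δφ = -0.2410, Δλ = -0.8296, Δψ = -0.5765, q = Δφ/Δψ = 0.4181 → d_rh = R√(Δφ²+q²Δλ²) = 2685.2 km
Excess = (2685.2 − 2622.4) / 2622.4 = 62.8 / 2622.4 = 2.39% ≈ 2.4%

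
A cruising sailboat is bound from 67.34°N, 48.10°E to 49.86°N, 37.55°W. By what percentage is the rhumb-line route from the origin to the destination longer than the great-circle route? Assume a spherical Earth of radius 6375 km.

7.5%

Great circle: σ = 0.7608 rad → d_gc = Rσ = 4850.0 km
Rhumb: Δφ = -0.3051, Δλ = -1.4949, Δψ = -0.6007, q = Δφ/Δψ = 0.5079 → d_rh = R√(Δφ²+q²Δλ²) = 5215.9 km
Excess = (5215.9 − 4850.0) / 4850.0 = 365.9 / 4850.0 = 7.54% ≈ 7.5%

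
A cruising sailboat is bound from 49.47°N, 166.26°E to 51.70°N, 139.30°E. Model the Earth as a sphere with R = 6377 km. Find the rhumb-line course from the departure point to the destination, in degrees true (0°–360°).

Δψ = ln[tan(π/4+φ₂/2)/tan(π/4+φ₁/2)] = +0.0613
Δλ = -0.4705 rad (taken the short way round)
course = atan2(Δλ, Δψ) = 277.42°

277.4°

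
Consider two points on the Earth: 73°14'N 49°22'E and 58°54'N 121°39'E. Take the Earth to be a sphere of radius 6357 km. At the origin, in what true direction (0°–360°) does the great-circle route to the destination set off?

78.9°

N = sin Δλ·cos φ₂ = +0.4920;  D = cos φ₁ sin φ₂ − sin φ₁ cos φ₂ cos Δλ = +0.0965
initial course = atan2(N, D) = 78.90°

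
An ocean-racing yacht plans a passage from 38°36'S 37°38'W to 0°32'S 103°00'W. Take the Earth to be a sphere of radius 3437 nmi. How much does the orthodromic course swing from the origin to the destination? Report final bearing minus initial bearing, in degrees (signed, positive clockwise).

Initial bearing θ₁ = atan2(sin Δλ cos φ₂, cos φ₁ sin φ₂ − sin φ₁ cos φ₂ cos Δλ) = 285.54°
Final bearing θ₂ = (initial bearing from the destination back to the start) + 180° = 311.15°
Δθ = θ₂ − θ₁ = +25.6°

+25.6°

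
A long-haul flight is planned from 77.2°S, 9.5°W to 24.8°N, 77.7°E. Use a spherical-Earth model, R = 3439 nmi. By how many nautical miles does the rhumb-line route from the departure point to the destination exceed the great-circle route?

Great circle: cos σ = sin φ₁ sin φ₂ + cos φ₁ cos φ₂ cos Δλ,  σ = 1.9814 rad → d_gc = 6814.2 nmi
Rhumb line: Δψ = +2.6348, q = Δφ/Δψ = 0.6757, d_rh = R√(Δφ²+q²Δλ²) = 7070.2 nmi
Excess = 7070.2 − 6814.2 = 256.0 ≈ 256 nmi

256 nmi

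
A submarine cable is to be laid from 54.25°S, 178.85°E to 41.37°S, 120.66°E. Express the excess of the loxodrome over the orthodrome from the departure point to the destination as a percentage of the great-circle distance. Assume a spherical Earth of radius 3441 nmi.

2.5%

Great circle: σ = 0.6959 rad → d_gc = Rσ = 2394.5 nmi
Rhumb: Δφ = +0.2248, Δλ = -1.0156, Δψ = +0.3372, q = Δφ/Δψ = 0.6667 → d_rh = R√(Δφ²+q²Δλ²) = 2455.0 nmi
Excess = (2455.0 − 2394.5) / 2394.5 = 60.5 / 2394.5 = 2.53% ≈ 2.5%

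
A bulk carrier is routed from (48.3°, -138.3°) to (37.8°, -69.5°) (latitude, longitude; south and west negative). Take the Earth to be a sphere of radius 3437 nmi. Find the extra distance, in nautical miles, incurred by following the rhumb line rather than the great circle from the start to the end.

92 nmi

Great circle: cos σ = sin φ₁ sin φ₂ + cos φ₁ cos φ₂ cos Δλ,  σ = 0.8662 rad → d_gc = 2977.2 nmi
Rhumb line: Δψ = -0.2518, q = Δφ/Δψ = 0.7279, d_rh = R√(Δφ²+q²Δλ²) = 3069.6 nmi
Excess = 3069.6 − 2977.2 = 92.4 ≈ 92 nmi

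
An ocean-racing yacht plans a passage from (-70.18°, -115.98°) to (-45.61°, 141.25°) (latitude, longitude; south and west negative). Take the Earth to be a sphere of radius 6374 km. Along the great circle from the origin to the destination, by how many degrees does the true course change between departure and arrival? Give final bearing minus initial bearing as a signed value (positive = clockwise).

+94.7°

Initial bearing θ₁ = atan2(sin Δλ cos φ₂, cos φ₁ sin φ₂ − sin φ₁ cos φ₂ cos Δλ) = 240.39°
Final bearing θ₂ = (initial bearing from the destination back to the start) + 180° = 335.08°
Δθ = θ₂ − θ₁ = +94.7°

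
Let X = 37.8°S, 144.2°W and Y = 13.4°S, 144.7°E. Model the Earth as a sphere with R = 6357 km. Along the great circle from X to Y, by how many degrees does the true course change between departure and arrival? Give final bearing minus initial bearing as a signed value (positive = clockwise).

+35.1°

At departure: θ₁ = atan2(sin Δλ cos φ₂, cos φ₁ sin φ₂ − sin φ₁ cos φ₂ cos Δλ) = 270.62°
At arrival: θ₂ = atan2(sin Δλ cos φ₁, −cos φ₂ sin φ₁ + sin φ₂ cos φ₁ cos Δλ) = 305.69°
Δθ = θ₂ − θ₁ = +35.1°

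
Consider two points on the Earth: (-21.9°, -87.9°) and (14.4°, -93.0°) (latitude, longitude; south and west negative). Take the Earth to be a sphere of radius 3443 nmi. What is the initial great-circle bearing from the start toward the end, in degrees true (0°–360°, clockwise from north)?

351.7°

θ = atan2( sin Δλ·cos φ₂ ,  cos φ₁ sin φ₂ − sin φ₁ cos φ₂ cos Δλ )
  = atan2(-0.0861, +0.5906) = 351.71°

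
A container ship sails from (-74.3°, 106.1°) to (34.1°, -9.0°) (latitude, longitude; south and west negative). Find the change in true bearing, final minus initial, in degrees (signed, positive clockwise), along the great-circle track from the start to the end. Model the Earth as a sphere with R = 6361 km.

+85.5°

Initial bearing θ₁ = atan2(sin Δλ cos φ₂, cos φ₁ sin φ₂ − sin φ₁ cos φ₂ cos Δλ) = 256.04°
Final bearing θ₂ = (initial bearing from the destination back to the start) + 180° = 341.51°
Δθ = θ₂ − θ₁ = +85.5°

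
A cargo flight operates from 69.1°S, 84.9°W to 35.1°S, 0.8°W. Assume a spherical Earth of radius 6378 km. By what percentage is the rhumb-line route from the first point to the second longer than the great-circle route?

6.4%

Great circle: σ = 0.9677 rad → d_gc = Rσ = 6172.2 km
Rhumb: Δφ = +0.5934, Δλ = +1.4678, Δψ = +1.0355, q = Δφ/Δψ = 0.5731 → d_rh = R√(Δφ²+q²Δλ²) = 6565.7 km
Excess = (6565.7 − 6172.2) / 6172.2 = 393.5 / 6172.2 = 6.38% ≈ 6.4%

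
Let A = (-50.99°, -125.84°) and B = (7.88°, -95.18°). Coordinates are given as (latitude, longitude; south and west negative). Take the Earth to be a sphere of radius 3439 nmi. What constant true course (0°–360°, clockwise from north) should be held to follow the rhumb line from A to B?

Δψ = ln[tan(π/4+φ₂/2)/tan(π/4+φ₁/2)] = +1.1758
Δλ = +0.5351 rad (taken the short way round)
course = atan2(Δλ, Δψ) = 24.47°

24.5°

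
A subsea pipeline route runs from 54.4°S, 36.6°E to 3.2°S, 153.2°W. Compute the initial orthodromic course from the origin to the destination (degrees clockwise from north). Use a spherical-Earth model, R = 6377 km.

θ = atan2( sin Δλ·cos φ₂ ,  cos φ₁ sin φ₂ − sin φ₁ cos φ₂ cos Δλ )
  = atan2(+0.1699, -0.8325) = 168.46°

168.5°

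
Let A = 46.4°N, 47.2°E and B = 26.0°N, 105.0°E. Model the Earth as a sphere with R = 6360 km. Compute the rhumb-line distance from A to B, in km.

Rhumb course C = atan2(Δλ, Δψ) with Δψ = ln[tan(π/4+φ₂/2)/tan(π/4+φ₁/2)] = -0.4461, Δλ = +1.0088 → C = 113.86°
d = R·|Δφ| / |cos C| = 6360·0.35605 / 0.40447 = 5599 km

5599 km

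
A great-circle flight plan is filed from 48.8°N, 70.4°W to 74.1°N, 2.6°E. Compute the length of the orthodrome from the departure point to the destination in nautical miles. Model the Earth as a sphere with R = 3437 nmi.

Haversine: a = sin²(Δφ/2)+cos φ₁ cos φ₂ sin²(Δλ/2) = 0.11181;  σ = 2·atan2(√a,√(1−a))
σ = 39.069° → d = Rσ = 3437·0.68188 = 2344 nmi

2344 nmi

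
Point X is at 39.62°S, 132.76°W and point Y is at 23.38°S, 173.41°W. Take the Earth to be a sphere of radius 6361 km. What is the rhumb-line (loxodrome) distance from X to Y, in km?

4229 km

Δψ = ln[tan(π/4+φ₂/2)/tan(π/4+φ₁/2)] = +0.3344;  Δφ = +0.2834 rad,  Δλ = -0.7095 rad
q = Δφ/Δψ = 0.8476
d = R·√(Δφ² + q²Δλ²) = 6361·0.66481 = 4229 km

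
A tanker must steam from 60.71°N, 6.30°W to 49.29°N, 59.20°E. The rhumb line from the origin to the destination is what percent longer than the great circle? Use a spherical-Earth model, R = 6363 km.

3.9%

Great circle: σ = 0.6544 rad → d_gc = Rσ = 4163.7 km
Rhumb: Δφ = -0.1993, Δλ = +1.1432, Δψ = -0.3505, q = Δφ/Δψ = 0.5687 → d_rh = R√(Δφ²+q²Δλ²) = 4327.0 km
Excess = (4327.0 − 4163.7) / 4163.7 = 163.3 / 4163.7 = 3.92% ≈ 3.9%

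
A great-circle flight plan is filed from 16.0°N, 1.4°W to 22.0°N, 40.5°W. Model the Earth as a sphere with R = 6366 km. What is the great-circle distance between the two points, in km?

4150 km

cos σ = sin φ₁ sin φ₂ + cos φ₁ cos φ₂ cos Δλ
      = sin(16.00°)sin(22.00°) + cos(16.00°)cos(22.00°)cos(-39.10°) = 0.7949
σ = 37.352° → d = Rσ = 6366·0.65192 = 4150 km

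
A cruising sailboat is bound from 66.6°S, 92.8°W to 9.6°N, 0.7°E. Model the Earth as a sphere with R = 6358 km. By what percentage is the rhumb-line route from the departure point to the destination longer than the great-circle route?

Great circle: σ = 1.7487 rad → d_gc = Rσ = 11118.2 km
Rhumb: Δφ = +1.3299, Δλ = +1.6319, Δψ = +1.7429, q = Δφ/Δψ = 0.7630 → d_rh = R√(Δφ²+q²Δλ²) = 11583.5 km
Excess = (11583.5 − 11118.2) / 11118.2 = 465.3 / 11118.2 = 4.19% ≈ 4.2%

4.2%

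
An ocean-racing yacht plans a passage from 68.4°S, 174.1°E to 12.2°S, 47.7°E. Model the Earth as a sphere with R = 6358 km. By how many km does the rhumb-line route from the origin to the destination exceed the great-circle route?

Great circle: cos σ = sin φ₁ sin φ₂ + cos φ₁ cos φ₂ cos Δλ,  σ = 1.5878 rad → d_gc = 10095.4 km
Rhumb line: Δψ = +1.4422, q = Δφ/Δψ = 0.6801, d_rh = R√(Δφ²+q²Δλ²) = 11397.4 km
Excess = 11397.4 − 10095.4 = 1302.0 ≈ 1302 km

1302 km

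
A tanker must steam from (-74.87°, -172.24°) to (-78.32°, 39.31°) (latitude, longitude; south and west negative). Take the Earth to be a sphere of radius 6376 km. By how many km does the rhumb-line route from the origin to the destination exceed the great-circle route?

Great circle: cos σ = sin φ₁ sin φ₂ + cos φ₁ cos φ₂ cos Δλ,  σ = 0.4503 rad → d_gc = 2871.1 km
Rhumb line: Δψ = -0.2612, q = Δφ/Δψ = 0.2306, d_rh = R√(Δφ²+q²Δλ²) = 3828.1 km
Excess = 3828.1 − 2871.1 = 957.0 ≈ 957 km

957 km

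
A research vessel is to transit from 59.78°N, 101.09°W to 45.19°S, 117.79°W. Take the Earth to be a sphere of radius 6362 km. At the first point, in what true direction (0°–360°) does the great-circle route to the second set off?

N = sin Δλ·cos φ₂ = -0.2025;  D = cos φ₁ sin φ₂ − sin φ₁ cos φ₂ cos Δλ = -0.9404
initial course = atan2(N, D) = 192.15°

192.2°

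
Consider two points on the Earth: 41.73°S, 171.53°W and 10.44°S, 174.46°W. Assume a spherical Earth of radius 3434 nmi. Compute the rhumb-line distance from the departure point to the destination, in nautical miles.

1882 nmi

Rhumb course C = atan2(Δλ, Δψ) with Δψ = ln[tan(π/4+φ₂/2)/tan(π/4+φ₁/2)] = +0.6196, Δλ = -0.0511 → C = 355.28°
d = R·|Δφ| / |cos C| = 3434·0.54611 / 0.99661 = 1882 nmi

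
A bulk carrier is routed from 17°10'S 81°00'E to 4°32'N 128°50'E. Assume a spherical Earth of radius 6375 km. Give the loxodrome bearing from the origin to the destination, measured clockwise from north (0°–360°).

65.3°

Meridional parts: M(φ₁)=-0.3042, M(φ₂)=+0.0792 → ΔM = +0.3834;  Δλ = +0.8348 rad
tan C = Δλ / ΔM = +2.1775 → C = 65.33°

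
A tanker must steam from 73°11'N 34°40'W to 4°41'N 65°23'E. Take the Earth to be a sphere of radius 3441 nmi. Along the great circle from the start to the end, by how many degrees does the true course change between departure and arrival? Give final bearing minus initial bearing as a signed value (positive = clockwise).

+84.4°

Initial bearing θ₁ = atan2(sin Δλ cos φ₂, cos φ₁ sin φ₂ − sin φ₁ cos φ₂ cos Δλ) = 79.04°
Final bearing θ₂ = (initial bearing from the destination back to the start) + 180° = 163.44°
Δθ = θ₂ − θ₁ = +84.4°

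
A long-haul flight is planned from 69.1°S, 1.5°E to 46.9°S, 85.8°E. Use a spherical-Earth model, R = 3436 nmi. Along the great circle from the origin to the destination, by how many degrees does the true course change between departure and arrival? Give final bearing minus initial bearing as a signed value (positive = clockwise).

-76.1°

At departure: θ₁ = atan2(sin Δλ cos φ₂, cos φ₁ sin φ₂ − sin φ₁ cos φ₂ cos Δλ) = 106.17°
At arrival: θ₂ = atan2(sin Δλ cos φ₁, −cos φ₂ sin φ₁ + sin φ₂ cos φ₁ cos Δλ) = 30.10°
Δθ = θ₂ − θ₁ = -76.1°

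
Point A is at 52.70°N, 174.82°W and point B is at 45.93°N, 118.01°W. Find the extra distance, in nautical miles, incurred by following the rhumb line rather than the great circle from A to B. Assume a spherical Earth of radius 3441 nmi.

55 nmi

Great circle: cos σ = sin φ₁ sin φ₂ + cos φ₁ cos φ₂ cos Δλ,  σ = 0.6397 rad → d_gc = 2201.2 nmi
Rhumb line: Δψ = -0.1816, q = Δφ/Δψ = 0.6505, d_rh = R√(Δφ²+q²Δλ²) = 2256.3 nmi
Excess = 2256.3 − 2201.2 = 55.1 ≈ 55 nmi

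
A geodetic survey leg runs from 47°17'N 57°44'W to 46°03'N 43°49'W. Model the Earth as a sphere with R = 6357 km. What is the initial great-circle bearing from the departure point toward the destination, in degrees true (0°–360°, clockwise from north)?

92.2°

θ = atan2( sin Δλ·cos φ₂ ,  cos φ₁ sin φ₂ − sin φ₁ cos φ₂ cos Δλ )
  = atan2(+0.1669, -0.0066) = 92.25°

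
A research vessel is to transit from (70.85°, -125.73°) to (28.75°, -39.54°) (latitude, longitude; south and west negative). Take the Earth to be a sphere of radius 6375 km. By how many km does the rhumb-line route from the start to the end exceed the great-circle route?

Great circle: cos σ = sin φ₁ sin φ₂ + cos φ₁ cos φ₂ cos Δλ,  σ = 1.0776 rad → d_gc = 6869.4 km
Rhumb line: Δψ = -1.2554, q = Δφ/Δψ = 0.5853, d_rh = R√(Δφ²+q²Δλ²) = 7310.7 km
Excess = 7310.7 − 6869.4 = 441.3 ≈ 441 km

441 km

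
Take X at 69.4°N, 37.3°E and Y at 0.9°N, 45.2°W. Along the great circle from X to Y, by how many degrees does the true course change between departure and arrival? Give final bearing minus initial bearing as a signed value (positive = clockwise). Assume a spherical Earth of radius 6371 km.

-62.8°

Initial bearing θ₁ = atan2(sin Δλ cos φ₂, cos φ₁ sin φ₂ − sin φ₁ cos φ₂ cos Δλ) = 263.29°
Final bearing θ₂ = (initial bearing from the destination back to the start) + 180° = 200.46°
Δθ = θ₂ − θ₁ = -62.8°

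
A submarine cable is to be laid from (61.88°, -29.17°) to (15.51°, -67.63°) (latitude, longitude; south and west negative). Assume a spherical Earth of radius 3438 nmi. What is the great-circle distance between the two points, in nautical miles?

3225 nmi

Haversine: a = sin²(Δφ/2)+cos φ₁ cos φ₂ sin²(Δλ/2) = 0.20427;  σ = 2·atan2(√a,√(1−a))
σ = 53.739° → d = Rσ = 3438·0.93792 = 3225 nmi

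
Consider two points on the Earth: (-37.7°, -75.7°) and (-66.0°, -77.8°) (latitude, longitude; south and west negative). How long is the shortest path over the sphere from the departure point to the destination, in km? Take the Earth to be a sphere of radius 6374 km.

Haversine: a = sin²(Δφ/2)+cos φ₁ cos φ₂ sin²(Δλ/2) = 0.05987;  σ = 2·atan2(√a,√(1−a))
σ = 28.326° → d = Rσ = 6374·0.49438 = 3151 km

3151 km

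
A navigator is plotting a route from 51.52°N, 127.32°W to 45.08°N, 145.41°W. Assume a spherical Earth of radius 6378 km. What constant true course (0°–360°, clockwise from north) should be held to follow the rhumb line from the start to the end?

Meridional parts: M(φ₁)=+1.0526, M(φ₂)=+0.8833 → ΔM = -0.1693;  Δλ = -0.3157 rad
tan C = Δλ / ΔM = +1.8652 → C = 241.80°

241.8°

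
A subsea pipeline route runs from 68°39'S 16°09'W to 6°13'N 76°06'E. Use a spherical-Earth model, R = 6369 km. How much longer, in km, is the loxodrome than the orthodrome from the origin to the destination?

Great circle: cos σ = sin φ₁ sin φ₂ + cos φ₁ cos φ₂ cos Δλ,  σ = 1.6861 rad → d_gc = 10738.9 km
Rhumb line: Δψ = +1.7774, q = Δφ/Δψ = 0.7352, d_rh = R√(Δφ²+q²Δλ²) = 11229.1 km
Excess = 11229.1 − 10738.9 = 490.2 ≈ 490 km

490 km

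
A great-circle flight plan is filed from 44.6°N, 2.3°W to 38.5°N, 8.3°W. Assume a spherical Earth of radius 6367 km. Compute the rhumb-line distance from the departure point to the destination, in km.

Δψ = ln[tan(π/4+φ₂/2)/tan(π/4+φ₁/2)] = -0.1424;  Δφ = -0.1065 rad,  Δλ = -0.1047 rad
q = Δφ/Δψ = 0.7475
d = R·√(Δφ² + q²Δλ²) = 6367·0.13214 = 841 km

841 km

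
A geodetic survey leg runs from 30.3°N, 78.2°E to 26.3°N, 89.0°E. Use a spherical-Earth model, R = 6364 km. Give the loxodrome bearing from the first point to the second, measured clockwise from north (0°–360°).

112.8°

Δψ = ln[tan(π/4+φ₂/2)/tan(π/4+φ₁/2)] = -0.0793
Δλ = +0.1885 rad (taken the short way round)
course = atan2(Δλ, Δψ) = 112.82°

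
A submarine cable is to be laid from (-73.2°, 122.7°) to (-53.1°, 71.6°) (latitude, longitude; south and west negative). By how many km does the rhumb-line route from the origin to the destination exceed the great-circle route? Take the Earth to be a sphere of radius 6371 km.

Great circle: cos σ = sin φ₁ sin φ₂ + cos φ₁ cos φ₂ cos Δλ,  σ = 0.5063 rad → d_gc = 3225.8 km
Rhumb line: Δψ = +0.8151, q = Δφ/Δψ = 0.4304, d_rh = R√(Δφ²+q²Δλ²) = 3313.1 km
Excess = 3313.1 − 3225.8 = 87.3 ≈ 87 km

87 km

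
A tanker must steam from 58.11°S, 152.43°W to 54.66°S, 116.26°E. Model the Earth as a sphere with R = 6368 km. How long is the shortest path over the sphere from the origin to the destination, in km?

cos σ = sin φ₁ sin φ₂ + cos φ₁ cos φ₂ cos Δλ
      = sin(-58.11°)sin(-54.66°) + cos(-58.11°)cos(-54.66°)cos(-91.31°) = 0.6856
σ = 46.715° → d = Rσ = 6368·0.81534 = 5192 km

5192 km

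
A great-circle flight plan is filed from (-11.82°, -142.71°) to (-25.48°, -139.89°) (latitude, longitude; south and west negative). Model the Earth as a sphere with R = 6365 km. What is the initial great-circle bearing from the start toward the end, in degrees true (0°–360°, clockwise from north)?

169.4°

N = sin Δλ·cos φ₂ = +0.0444;  D = cos φ₁ sin φ₂ − sin φ₁ cos φ₂ cos Δλ = -0.2364
initial course = atan2(N, D) = 169.36°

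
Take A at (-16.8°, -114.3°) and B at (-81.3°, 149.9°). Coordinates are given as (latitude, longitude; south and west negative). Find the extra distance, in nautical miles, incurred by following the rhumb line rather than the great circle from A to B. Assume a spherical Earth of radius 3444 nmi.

344 nmi

Great circle: cos σ = sin φ₁ sin φ₂ + cos φ₁ cos φ₂ cos Δλ,  σ = 1.2963 rad → d_gc = 4464.42 nmi
Rhumb line: Δψ = -2.2786, q = Δφ/Δψ = 0.4940, d_rh = R√(Δφ²+q²Δλ²) = 4808.85 nmi
Excess = 4808.85 − 4464.42 = 344.43 ≈ 344 nmi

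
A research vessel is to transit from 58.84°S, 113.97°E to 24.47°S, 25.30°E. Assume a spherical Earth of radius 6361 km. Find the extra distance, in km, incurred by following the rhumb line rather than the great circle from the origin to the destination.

412 km

Great circle: cos σ = sin φ₁ sin φ₂ + cos φ₁ cos φ₂ cos Δλ,  σ = 1.1967 rad → d_gc = 7612.5 km
Rhumb line: Δψ = +0.8365, q = Δφ/Δψ = 0.7171, d_rh = R√(Δφ²+q²Δλ²) = 8024.9 km
Excess = 8024.9 − 7612.5 = 412.4 ≈ 412 km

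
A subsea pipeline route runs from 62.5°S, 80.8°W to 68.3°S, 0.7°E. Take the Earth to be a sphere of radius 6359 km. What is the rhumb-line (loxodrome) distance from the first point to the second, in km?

3803 km

Rhumb course C = atan2(Δλ, Δψ) with Δψ = ln[tan(π/4+φ₂/2)/tan(π/4+φ₁/2)] = -0.2443, Δλ = +1.4224 → C = 99.74°
d = R·|Δφ| / |cos C| = 6359·0.10123 / 0.16925 = 3803 km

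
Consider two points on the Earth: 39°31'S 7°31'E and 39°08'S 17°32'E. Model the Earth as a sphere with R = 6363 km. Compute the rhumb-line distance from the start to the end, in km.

862 km

Δψ = ln[tan(π/4+φ₂/2)/tan(π/4+φ₁/2)] = +0.0086;  Δφ = +0.0067 rad,  Δλ = +0.1748 rad
q = Δφ/Δψ = 0.7736
d = R·√(Δφ² + q²Δλ²) = 6363·0.13540 = 862 km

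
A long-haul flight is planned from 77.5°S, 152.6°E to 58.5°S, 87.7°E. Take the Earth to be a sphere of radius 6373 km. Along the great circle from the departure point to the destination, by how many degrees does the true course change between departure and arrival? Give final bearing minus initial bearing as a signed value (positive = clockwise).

Initial bearing θ₁ = atan2(sin Δλ cos φ₂, cos φ₁ sin φ₂ − sin φ₁ cos φ₂ cos Δλ) = 273.85°
Final bearing θ₂ = (initial bearing from the destination back to the start) + 180° = 335.59°
Δθ = θ₂ − θ₁ = +61.7°

+61.7°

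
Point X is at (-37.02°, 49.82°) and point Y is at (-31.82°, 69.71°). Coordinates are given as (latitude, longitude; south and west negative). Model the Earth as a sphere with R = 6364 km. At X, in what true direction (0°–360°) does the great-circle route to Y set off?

78.3°

N = sin Δλ·cos φ₂ = +0.2891;  D = cos φ₁ sin φ₂ − sin φ₁ cos φ₂ cos Δλ = +0.0601
initial course = atan2(N, D) = 78.25°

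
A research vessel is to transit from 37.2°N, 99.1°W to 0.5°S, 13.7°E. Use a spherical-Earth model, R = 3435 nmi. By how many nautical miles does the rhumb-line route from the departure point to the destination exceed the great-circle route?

Great circle: cos σ = sin φ₁ sin φ₂ + cos φ₁ cos φ₂ cos Δλ,  σ = 1.8901 rad → d_gc = 6492.6 nmi
Rhumb line: Δψ = -0.7091, q = Δφ/Δψ = 0.9279, d_rh = R√(Δφ²+q²Δλ²) = 6669.9 nmi
Excess = 6669.9 − 6492.6 = 177.3 ≈ 177 nmi

177 nmi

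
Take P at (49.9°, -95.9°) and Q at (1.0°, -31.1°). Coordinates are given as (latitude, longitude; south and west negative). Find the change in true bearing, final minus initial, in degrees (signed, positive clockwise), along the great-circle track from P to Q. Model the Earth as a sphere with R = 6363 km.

+33.4°

Initial bearing θ₁ = atan2(sin Δλ cos φ₂, cos φ₁ sin φ₂ − sin φ₁ cos φ₂ cos Δλ) = 109.16°
Final bearing θ₂ = (initial bearing from the destination back to the start) + 180° = 142.52°
Δθ = θ₂ − θ₁ = +33.4°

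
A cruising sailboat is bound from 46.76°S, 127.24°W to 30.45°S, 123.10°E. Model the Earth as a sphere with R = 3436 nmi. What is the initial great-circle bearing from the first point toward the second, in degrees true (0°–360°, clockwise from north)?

θ = atan2( sin Δλ·cos φ₂ ,  cos φ₁ sin φ₂ − sin φ₁ cos φ₂ cos Δλ )
  = atan2(-0.8118, -0.5585) = 235.48°

235.5°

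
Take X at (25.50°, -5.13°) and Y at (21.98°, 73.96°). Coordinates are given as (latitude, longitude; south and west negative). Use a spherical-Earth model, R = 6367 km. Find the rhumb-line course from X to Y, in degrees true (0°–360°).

92.8°

Δψ = ln[tan(π/4+φ₂/2)/tan(π/4+φ₁/2)] = -0.0671
Δλ = +1.3804 rad (taken the short way round)
course = atan2(Δλ, Δψ) = 92.78°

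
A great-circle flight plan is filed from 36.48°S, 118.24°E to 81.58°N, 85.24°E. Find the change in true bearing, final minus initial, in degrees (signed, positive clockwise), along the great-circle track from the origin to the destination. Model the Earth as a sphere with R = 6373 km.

-24.9°

Initial bearing θ₁ = atan2(sin Δλ cos φ₂, cos φ₁ sin φ₂ − sin φ₁ cos φ₂ cos Δλ) = 354.75°
Final bearing θ₂ = (initial bearing from the destination back to the start) + 180° = 329.86°
Δθ = θ₂ − θ₁ = -24.9°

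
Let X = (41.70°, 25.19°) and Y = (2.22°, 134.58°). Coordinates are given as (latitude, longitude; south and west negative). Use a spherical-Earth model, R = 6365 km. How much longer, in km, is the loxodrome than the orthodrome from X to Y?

Great circle: cos σ = sin φ₁ sin φ₂ + cos φ₁ cos φ₂ cos Δλ,  σ = 1.7946 rad → d_gc = 11422.5 km
Rhumb line: Δψ = -0.7634, q = Δφ/Δψ = 0.9026, d_rh = R√(Δφ²+q²Δλ²) = 11813.3 km
Excess = 11813.3 − 11422.5 = 390.8 ≈ 391 km

391 km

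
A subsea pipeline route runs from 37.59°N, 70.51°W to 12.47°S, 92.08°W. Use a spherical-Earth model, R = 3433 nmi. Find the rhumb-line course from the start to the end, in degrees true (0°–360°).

Meridional parts: M(φ₁)=+0.7089, M(φ₂)=-0.2194 → ΔM = -0.9283;  Δλ = -0.3765 rad
tan C = Δλ / ΔM = +0.4055 → C = 202.07°

202.1°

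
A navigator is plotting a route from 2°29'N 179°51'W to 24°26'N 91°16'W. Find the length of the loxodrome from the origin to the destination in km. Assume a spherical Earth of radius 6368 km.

9817 km

Δψ = ln[tan(π/4+φ₂/2)/tan(π/4+φ₁/2)] = +0.3966;  Δφ = +0.3831 rad,  Δλ = +1.5461 rad
q = Δφ/Δψ = 0.9659
d = R·√(Δφ² + q²Δλ²) = 6368·1.54168 = 9817 km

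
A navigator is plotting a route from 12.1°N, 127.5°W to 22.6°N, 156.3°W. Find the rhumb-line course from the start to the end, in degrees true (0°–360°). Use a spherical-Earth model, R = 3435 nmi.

290.9°

Δψ = ln[tan(π/4+φ₂/2)/tan(π/4+φ₁/2)] = +0.1923
Δλ = -0.5027 rad (taken the short way round)
course = atan2(Δλ, Δψ) = 290.94°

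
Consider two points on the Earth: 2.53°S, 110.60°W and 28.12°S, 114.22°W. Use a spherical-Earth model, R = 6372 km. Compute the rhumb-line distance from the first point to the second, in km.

2872 km

Δψ = ln[tan(π/4+φ₂/2)/tan(π/4+φ₁/2)] = -0.4676;  Δφ = -0.4466 rad,  Δλ = -0.0632 rad
q = Δφ/Δψ = 0.9552
d = R·√(Δφ² + q²Δλ²) = 6372·0.45069 = 2872 km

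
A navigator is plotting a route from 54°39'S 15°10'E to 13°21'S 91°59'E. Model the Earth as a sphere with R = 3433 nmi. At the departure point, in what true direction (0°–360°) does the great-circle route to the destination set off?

N = sin Δλ·cos φ₂ = +0.9473;  D = cos φ₁ sin φ₂ − sin φ₁ cos φ₂ cos Δλ = +0.0474
initial course = atan2(N, D) = 87.14°

87.1°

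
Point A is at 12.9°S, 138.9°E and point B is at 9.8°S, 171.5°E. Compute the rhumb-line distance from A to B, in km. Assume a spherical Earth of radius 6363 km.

Δψ = ln[tan(π/4+φ₂/2)/tan(π/4+φ₁/2)] = +0.0552;  Δφ = +0.0541 rad,  Δλ = +0.5690 rad
q = Δφ/Δψ = 0.9803
d = R·√(Δφ² + q²Δλ²) = 6363·0.56039 = 3566 km

3566 km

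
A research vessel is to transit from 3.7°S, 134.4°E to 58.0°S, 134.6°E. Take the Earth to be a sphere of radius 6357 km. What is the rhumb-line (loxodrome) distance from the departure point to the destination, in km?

6025 km

Rhumb course C = atan2(Δλ, Δψ) with Δψ = ln[tan(π/4+φ₂/2)/tan(π/4+φ₁/2)] = -1.1845, Δλ = +0.0035 → C = 179.83°
d = R·|Δφ| / |cos C| = 6357·0.94771 / 1.00000 = 6025 km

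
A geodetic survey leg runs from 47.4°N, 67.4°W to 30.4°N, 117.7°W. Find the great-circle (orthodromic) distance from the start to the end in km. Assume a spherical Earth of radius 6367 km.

4646 km

Haversine: a = sin²(Δφ/2)+cos φ₁ cos φ₂ sin²(Δλ/2) = 0.12729;  σ = 2·atan2(√a,√(1−a))
σ = 41.805° → d = Rσ = 6367·0.72964 = 4646 km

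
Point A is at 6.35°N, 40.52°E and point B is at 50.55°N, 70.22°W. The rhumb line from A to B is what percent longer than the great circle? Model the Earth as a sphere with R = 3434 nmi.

5.5%

Great circle: σ = 1.7095 rad → d_gc = Rσ = 5870.3 nmi
Rhumb: Δφ = +0.7714, Δλ = -1.9328, Δψ = +0.9146, q = Δφ/Δψ = 0.8434 → d_rh = R√(Δφ²+q²Δλ²) = 6193.1 nmi
Excess = (6193.1 − 5870.3) / 5870.3 = 322.8 / 5870.3 = 5.50% ≈ 5.5%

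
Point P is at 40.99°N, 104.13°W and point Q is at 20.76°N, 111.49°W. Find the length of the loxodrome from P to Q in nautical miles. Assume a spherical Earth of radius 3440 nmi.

1271 nmi

Rhumb course C = atan2(Δλ, Δψ) with Δψ = ln[tan(π/4+φ₂/2)/tan(π/4+φ₁/2)] = -0.4151, Δλ = -0.1285 → C = 197.20°
d = R·|Δφ| / |cos C| = 3440·0.35308 / 0.95530 = 1271 nmi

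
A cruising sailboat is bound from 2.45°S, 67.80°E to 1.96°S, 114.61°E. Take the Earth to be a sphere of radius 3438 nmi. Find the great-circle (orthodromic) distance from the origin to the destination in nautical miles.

2807 nmi

cos σ = sin φ₁ sin φ₂ + cos φ₁ cos φ₂ cos Δλ
      = sin(-2.45°)sin(-1.96°) + cos(-2.45°)cos(-1.96°)cos(46.81°) = 0.6849
σ = 46.776° → d = Rσ = 3438·0.81639 = 2807 nmi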